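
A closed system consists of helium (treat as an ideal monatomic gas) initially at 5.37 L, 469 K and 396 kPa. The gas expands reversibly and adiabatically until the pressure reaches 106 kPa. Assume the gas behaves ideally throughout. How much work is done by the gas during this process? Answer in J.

1310 J

n = P₁V₁/(RT₁) = 396×5.37/(8.314×469) = 0.545 mol.
Adiabatic: T₂/T₁ = (P₂/P₁)^((γ−1)/γ) ⇒ T₂ = 469×(0.268)^0.400 = 277 K; V₂ = 11.8 L.
ΔU = nCvΔT = 0.545×12.5×(277−469) = -1310 J.
Q = 0 for an adiabatic process, so W = −ΔU = 1310 J.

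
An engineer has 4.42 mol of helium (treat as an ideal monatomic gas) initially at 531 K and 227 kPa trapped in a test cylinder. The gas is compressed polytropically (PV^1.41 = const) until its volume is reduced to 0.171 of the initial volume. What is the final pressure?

2740 kPa

V₁ = nRT₁/P₁ = 4.42×8.314×531/227 = 86.0 L.
Polytropic n=1.41: T₂ = T₁(V₁/V₂)^(n−1) = 531×(5.85)^0.41 = 1100 K; P₂ = P₁(V₁/V₂)^n = 2740 kPa.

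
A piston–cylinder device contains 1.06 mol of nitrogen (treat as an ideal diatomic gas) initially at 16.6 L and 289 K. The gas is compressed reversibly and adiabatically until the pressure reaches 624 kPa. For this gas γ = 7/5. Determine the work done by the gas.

-3140 J

P₁ = nRT₁/V₁ = 1.06×8.314×289/16.6 = 153 kPa.
Adiabatic: T₂/T₁ = (P₂/P₁)^((γ−1)/γ) ⇒ T₂ = 289×(4.07)^0.286 = 431 K; V₂ = 6.09 L.
ΔU = nCvΔT = 1.06×20.8×(431−289) = 3140 J.
Q = 0 for an adiabatic process, so W = −ΔU = -3140 J.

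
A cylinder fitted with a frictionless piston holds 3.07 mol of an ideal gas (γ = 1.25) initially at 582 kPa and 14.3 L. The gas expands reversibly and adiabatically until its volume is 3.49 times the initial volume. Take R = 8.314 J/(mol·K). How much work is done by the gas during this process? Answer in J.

8930 J

T₁ = P₁V₁/(nR) = 582×14.3/(3.07×8.314) = 326 K.
Adiabatic: TV^(γ−1) = const ⇒ T₂ = 326×(0.287)^0.250 = 239 K; PV^γ = const ⇒ P₂ = 122 kPa.
ΔU = nCvΔT = 3.07×33.3×(239−326) = -8930 J.
Q = 0 for an adiabatic process, so W = −ΔU = 8930 J.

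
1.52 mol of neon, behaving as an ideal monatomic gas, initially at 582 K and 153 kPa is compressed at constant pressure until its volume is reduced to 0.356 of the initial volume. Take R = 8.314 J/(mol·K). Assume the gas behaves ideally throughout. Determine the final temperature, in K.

207 K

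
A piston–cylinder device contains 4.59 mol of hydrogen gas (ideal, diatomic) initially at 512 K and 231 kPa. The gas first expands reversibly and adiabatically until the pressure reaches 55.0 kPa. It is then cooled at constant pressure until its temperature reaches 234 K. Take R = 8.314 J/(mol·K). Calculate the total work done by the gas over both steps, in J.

12400 J

V₁ = nRT₁/P₁ = 4.59×8.314×512/231 = 84.6 L.
Step 1 — Adiabatic: T₂/T₁ = (P₂/P₁)^((γ−1)/γ) ⇒ T₂ = 512×(0.238)^0.286 = 340 K; V₂ = 236 L.
ΔU = nCvΔT = 4.59×20.8×(340−512) = -16400 J.
Q = 0 for an adiabatic process, so W = −ΔU = 16400 J.
State after step 1: P = 55.0 kPa, V = 236 L, T = 340 K.
Step 2 — Isobaric: P stays 55.0 kPa; V/T = const ⇒ T₂ = 234 K, V₂ = 162 L.
W = PΔV = 55.0×(162−236) kPa·L = -4040 J.
ΔU = nCvΔT = 4.59×20.8×(234−340) = -10100 J.
Q = ΔU + W = nCpΔT = -14100 J.
Net over both steps: W = 12400 J, Q = -14100 J, ΔU = -26500 J.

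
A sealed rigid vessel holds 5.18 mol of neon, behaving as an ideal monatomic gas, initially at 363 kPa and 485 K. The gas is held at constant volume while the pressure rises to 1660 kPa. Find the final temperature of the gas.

V₁ = nRT₁/P₁ = 5.18×8.314×485/363 = 57.5 L.
Isochoric: V stays 57.5 L; P/T = const ⇒ T₂ = 2220 K, P₂ = 1660 kPa.

2220 K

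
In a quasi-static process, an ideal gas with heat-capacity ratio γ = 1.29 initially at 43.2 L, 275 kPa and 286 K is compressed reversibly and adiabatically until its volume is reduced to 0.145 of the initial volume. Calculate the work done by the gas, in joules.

n = P₁V₁/(RT₁) = 275×43.2/(8.314×286) = 5.00 mol.
Adiabatic: TV^(γ−1) = const ⇒ T₂ = 286×(6.90)^0.290 = 501 K; PV^γ = const ⇒ P₂ = 3320 kPa.
ΔU = nCvΔT = 5.00×28.7×(501−286) = 30800 J.
Q = 0 for an adiabatic process, so W = −ΔU = -30800 J.

-30800 J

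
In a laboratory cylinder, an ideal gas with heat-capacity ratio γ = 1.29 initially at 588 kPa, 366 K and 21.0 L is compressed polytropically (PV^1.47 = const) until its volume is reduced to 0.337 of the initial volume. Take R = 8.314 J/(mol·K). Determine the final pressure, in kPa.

2910 kPa

Polytropic n=1.47: T₂ = T₁(V₁/V₂)^(n−1) = 366×(2.97)^0.47 = 610 K; P₂ = P₁(V₁/V₂)^n = 2910 kPa.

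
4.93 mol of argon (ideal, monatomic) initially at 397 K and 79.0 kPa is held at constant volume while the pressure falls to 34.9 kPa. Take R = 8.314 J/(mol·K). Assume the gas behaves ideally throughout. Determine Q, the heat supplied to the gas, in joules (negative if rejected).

V₁ = nRT₁/P₁ = 4.93×8.314×397/79.0 = 206 L.
Isochoric: V stays 206 L; P/T = const ⇒ T₂ = 175 K, P₂ = 34.9 kPa.
W = 0 (no volume change).
ΔU = nCvΔT = 4.93×12.5×(175−397) = -13600 J.
Q = ΔU = -13600 J.

-13600 J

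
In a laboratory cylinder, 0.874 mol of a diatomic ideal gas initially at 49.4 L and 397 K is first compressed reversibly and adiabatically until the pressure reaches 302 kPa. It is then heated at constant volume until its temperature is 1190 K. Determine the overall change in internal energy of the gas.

P₁ = nRT₁/V₁ = 0.874×8.314×397/49.4 = 58.4 kPa.
Step 1 — Adiabatic: T₂/T₁ = (P₂/P₁)^((γ−1)/γ) ⇒ T₂ = 397×(5.17)^0.286 = 635 K; V₂ = 15.3 L.
ΔU = nCvΔT = 0.874×20.8×(635−397) = 4320 J.
Q = 0 for an adiabatic process, so W = −ΔU = -4320 J.
State after step 1: P = 302 kPa, V = 15.3 L, T = 635 K.
Step 2 — Isochoric: V stays 15.3 L; P/T = const ⇒ T₂ = 1190 K, P₂ = 566 kPa.
W = 0 (no volume change).
ΔU = nCvΔT = 0.874×20.8×(1190−635) = 10100 J.
Q = ΔU = 10100 J.
Net over both steps: W = -4320 J, Q = 10100 J, ΔU = 14400 J.

14400 J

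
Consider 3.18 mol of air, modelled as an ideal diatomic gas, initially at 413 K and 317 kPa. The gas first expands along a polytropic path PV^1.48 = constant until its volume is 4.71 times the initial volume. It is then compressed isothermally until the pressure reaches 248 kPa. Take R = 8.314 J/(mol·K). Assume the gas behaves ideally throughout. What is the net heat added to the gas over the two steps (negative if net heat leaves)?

V₁ = nRT₁/P₁ = 3.18×8.314×413/317 = 34.4 L.
Step 1 — Polytropic n=1.48: T₂ = T₁(V₁/V₂)^(n−1) = 413×(0.212)^0.48 = 196 K; P₂ = P₁(V₁/V₂)^n = 32.0 kPa.
W = (P₁V₁−P₂V₂)/(n−1) = (317×34.4−32.0×162)/0.48 = 11900 J.
ΔU = nCvΔT = 3.18×20.8×(196−413) = -14300 J.
Q = ΔU + W = -2390 J.
State after step 1: P = 32.0 kPa, V = 162 L, T = 196 K.
Step 2 — Isothermal: T stays 196 K; PV = const ⇒ V₂ = 20.9 L, P₂ = 248 kPa.
ΔU = 0 (ideal gas, T constant).
W = nRT ln(V₂/V₁) = 3.18×8.314×196×ln(0.129) = -10600 J.
Q = ΔU + W = -10600 J.
Net over both steps: W = 1310 J, Q = -13000 J, ΔU = -14300 J.

-13000 J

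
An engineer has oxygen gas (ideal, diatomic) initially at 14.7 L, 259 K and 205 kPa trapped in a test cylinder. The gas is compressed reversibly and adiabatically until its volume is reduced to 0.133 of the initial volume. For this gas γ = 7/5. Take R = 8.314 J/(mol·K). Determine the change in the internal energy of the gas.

9350 J

n = P₁V₁/(RT₁) = 205×14.7/(8.314×259) = 1.40 mol.
Adiabatic: TV^(γ−1) = const ⇒ T₂ = 259×(7.52)^0.400 = 580 K; PV^γ = const ⇒ P₂ = 3450 kPa.
For an ideal gas ΔU = nCvΔT with Cv = (5/2)R = 20.8 J/(mol·K).
ΔU = 1.40×20.8×(580−259) = 9350 J.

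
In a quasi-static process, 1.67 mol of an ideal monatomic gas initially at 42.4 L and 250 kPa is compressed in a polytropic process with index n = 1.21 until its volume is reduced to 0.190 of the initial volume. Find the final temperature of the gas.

1080 K

T₁ = P₁V₁/(nR) = 250×42.4/(1.67×8.314) = 763 K.
Polytropic n=1.21: T₂ = T₁(V₁/V₂)^(n−1) = 763×(5.26)^0.21 = 1080 K; P₂ = P₁(V₁/V₂)^n = 1860 kPa.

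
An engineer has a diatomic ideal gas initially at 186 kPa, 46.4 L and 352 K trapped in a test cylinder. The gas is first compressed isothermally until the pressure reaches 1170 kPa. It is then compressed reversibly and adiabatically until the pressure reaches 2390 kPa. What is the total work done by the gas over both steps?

-20800 J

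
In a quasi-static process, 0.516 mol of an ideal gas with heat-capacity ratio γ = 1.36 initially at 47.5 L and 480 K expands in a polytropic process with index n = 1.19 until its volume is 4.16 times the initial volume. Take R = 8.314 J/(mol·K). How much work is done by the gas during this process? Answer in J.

2570 J

P₁ = nRT₁/V₁ = 0.516×8.314×480/47.5 = 43.4 kPa.
Polytropic n=1.19: T₂ = T₁(V₁/V₂)^(n−1) = 480×(0.240)^0.19 = 366 K; P₂ = P₁(V₁/V₂)^n = 7.95 kPa.
W = (P₁V₁−P₂V₂)/(n−1) = (43.4×47.5−7.95×198)/0.19 = 2570 J.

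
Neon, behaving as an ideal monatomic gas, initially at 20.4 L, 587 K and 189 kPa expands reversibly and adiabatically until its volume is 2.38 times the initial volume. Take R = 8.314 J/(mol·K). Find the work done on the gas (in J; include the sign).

n = P₁V₁/(RT₁) = 189×20.4/(8.314×587) = 0.790 mol.
Adiabatic: TV^(γ−1) = const ⇒ T₂ = 587×(0.420)^0.667 = 329 K; PV^γ = const ⇒ P₂ = 44.5 kPa.
ΔU = nCvΔT = 0.790×12.5×(329−587) = -2540 J.
Q = 0 for an adiabatic process, so W = −ΔU = 2540 J.
Work done on the gas = −W_by = -2540 J.

-2540 J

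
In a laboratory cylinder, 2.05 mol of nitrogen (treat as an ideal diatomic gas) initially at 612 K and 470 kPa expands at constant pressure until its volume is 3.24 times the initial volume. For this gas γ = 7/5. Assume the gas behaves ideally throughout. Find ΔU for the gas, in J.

V₁ = nRT₁/P₁ = 2.05×8.314×612/470 = 22.2 L.
Isobaric: P stays 470 kPa; V/T = const ⇒ T₂ = 1980 K, V₂ = 71.9 L.
For an ideal gas ΔU = nCvΔT with Cv = (5/2)R = 20.8 J/(mol·K).
ΔU = 2.05×20.8×(1980−612) = 58400 J.

58400 J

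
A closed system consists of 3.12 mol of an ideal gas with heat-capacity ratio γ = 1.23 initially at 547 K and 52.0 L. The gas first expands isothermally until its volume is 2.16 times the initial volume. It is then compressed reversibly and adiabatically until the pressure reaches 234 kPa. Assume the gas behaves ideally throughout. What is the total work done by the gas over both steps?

3390 J

P₁ = nRT₁/V₁ = 3.12×8.314×547/52.0 = 273 kPa.
Step 1 — Isothermal: T stays 547 K; PV = const ⇒ V₂ = 112 L, P₂ = 126 kPa.
ΔU = 0 (ideal gas, T constant).
W = nRT ln(V₂/V₁) = 3.12×8.314×547×ln(2.16) = 10900 J.
Q = ΔU + W = 10900 J.
State after step 1: P = 126 kPa, V = 112 L, T = 547 K.
Step 2 — Adiabatic: T₂/T₁ = (P₂/P₁)^((γ−1)/γ) ⇒ T₂ = 547×(1.85)^0.187 = 614 K; V₂ = 68.0 L.
ΔU = nCvΔT = 3.12×36.1×(614−547) = 7540 J.
Q = 0 for an adiabatic process, so W = −ΔU = -7540 J.
Net over both steps: W = 3390 J, Q = 10900 J, ΔU = 7540 J.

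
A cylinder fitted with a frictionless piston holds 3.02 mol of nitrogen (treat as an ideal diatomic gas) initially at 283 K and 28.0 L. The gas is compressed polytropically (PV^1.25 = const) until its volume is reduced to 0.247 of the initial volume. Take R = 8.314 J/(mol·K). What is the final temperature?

401 K

P₁ = nRT₁/V₁ = 3.02×8.314×283/28.0 = 254 kPa.
Polytropic n=1.25: T₂ = T₁(V₁/V₂)^(n−1) = 283×(4.05)^0.25 = 401 K; P₂ = P₁(V₁/V₂)^n = 1460 kPa.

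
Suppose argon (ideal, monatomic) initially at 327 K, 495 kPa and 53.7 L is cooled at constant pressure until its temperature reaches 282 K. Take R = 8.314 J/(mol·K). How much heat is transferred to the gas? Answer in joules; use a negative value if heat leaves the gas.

-9150 J

n = P₁V₁/(RT₁) = 495×53.7/(8.314×327) = 9.78 mol.
Isobaric: P stays 495 kPa; V/T = const ⇒ T₂ = 282 K, V₂ = 46.3 L.
W = PΔV = 495×(46.3−53.7) kPa·L = -3660 J.
ΔU = nCvΔT = 9.78×12.5×(282−327) = -5490 J.
Q = ΔU + W = nCpΔT = -9150 J.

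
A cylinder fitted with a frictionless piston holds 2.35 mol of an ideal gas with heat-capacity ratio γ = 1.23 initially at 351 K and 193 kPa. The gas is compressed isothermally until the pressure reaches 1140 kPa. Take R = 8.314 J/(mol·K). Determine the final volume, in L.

V₁ = nRT₁/P₁ = 2.35×8.314×351/193 = 35.5 L.
Isothermal: T stays 351 K; PV = const ⇒ V₂ = 6.02 L, P₂ = 1140 kPa.

6.02 L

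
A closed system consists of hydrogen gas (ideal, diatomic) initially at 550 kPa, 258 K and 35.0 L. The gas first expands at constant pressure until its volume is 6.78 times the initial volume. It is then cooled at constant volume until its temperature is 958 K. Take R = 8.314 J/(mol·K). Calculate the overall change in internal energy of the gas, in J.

131000 J

n = P₁V₁/(RT₁) = 550×35.0/(8.314×258) = 8.97 mol.
Step 1 — Isobaric: P stays 550 kPa; V/T = const ⇒ T₂ = 1750 K, V₂ = 237 L.
W = PΔV = 550×(237−35.0) kPa·L = 111000 J.
ΔU = nCvΔT = 8.97×20.8×(1750−258) = 278000 J.
Q = ΔU + W = nCpΔT = 389000 J.
State after step 1: P = 550 kPa, V = 237 L, T = 1750 K.
Step 2 — Isochoric: V stays 237 L; P/T = const ⇒ T₂ = 958 K, P₂ = 301 kPa.
W = 0 (no volume change).
ΔU = nCvΔT = 8.97×20.8×(958−1750) = -148000 J.
Q = ΔU = -148000 J.
Net over both steps: W = 111000 J, Q = 242000 J, ΔU = 131000 J.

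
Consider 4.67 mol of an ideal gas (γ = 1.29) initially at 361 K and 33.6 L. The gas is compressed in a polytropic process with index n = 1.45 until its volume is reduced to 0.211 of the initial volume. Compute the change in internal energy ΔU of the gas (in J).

P₁ = nRT₁/V₁ = 4.67×8.314×361/33.6 = 417 kPa.
Polytropic n=1.45: T₂ = T₁(V₁/V₂)^(n−1) = 361×(4.74)^0.45 = 727 K; P₂ = P₁(V₁/V₂)^n = 3980 kPa.
For an ideal gas ΔU = nCvΔT with Cv = R/(γ−1) = 28.7 J/(mol·K).
ΔU = 4.67×28.7×(727−361) = 49000 J.

49000 J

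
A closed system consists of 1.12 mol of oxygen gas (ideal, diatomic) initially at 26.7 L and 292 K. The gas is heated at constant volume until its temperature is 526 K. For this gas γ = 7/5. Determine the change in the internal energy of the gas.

P₁ = nRT₁/V₁ = 1.12×8.314×292/26.7 = 102 kPa.
Isochoric: V stays 26.7 L; P/T = const ⇒ T₂ = 526 K, P₂ = 183 kPa.
For an ideal gas ΔU = nCvΔT with Cv = (5/2)R = 20.8 J/(mol·K).
ΔU = 1.12×20.8×(526−292) = 5450 J.

5450 J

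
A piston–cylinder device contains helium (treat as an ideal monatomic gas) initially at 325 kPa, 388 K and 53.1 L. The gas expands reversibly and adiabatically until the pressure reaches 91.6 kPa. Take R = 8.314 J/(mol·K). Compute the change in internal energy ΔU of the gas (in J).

n = P₁V₁/(RT₁) = 325×53.1/(8.314×388) = 5.35 mol.
Adiabatic: T₂/T₁ = (P₂/P₁)^((γ−1)/γ) ⇒ T₂ = 388×(0.282)^0.400 = 234 K; V₂ = 114 L.
For an ideal gas ΔU = nCvΔT with Cv = (3/2)R = 12.5 J/(mol·K).
ΔU = 5.35×12.5×(234−388) = -10300 J.

-10300 J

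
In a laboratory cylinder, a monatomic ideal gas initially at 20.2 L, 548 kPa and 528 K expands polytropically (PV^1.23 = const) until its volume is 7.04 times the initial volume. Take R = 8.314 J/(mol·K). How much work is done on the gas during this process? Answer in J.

-17400 J

n = P₁V₁/(RT₁) = 548×20.2/(8.314×528) = 2.52 mol.
Polytropic n=1.23: T₂ = T₁(V₁/V₂)^(n−1) = 528×(0.142)^0.23 = 337 K; P₂ = P₁(V₁/V₂)^n = 49.7 kPa.
W = (P₁V₁−P₂V₂)/(n−1) = (548×20.2−49.7×142)/0.23 = 17400 J.
Work done on the gas = −W_by = -17400 J.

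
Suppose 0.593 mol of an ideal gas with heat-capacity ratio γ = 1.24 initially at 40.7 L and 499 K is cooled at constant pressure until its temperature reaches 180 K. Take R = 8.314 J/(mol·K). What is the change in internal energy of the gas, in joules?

P₁ = nRT₁/V₁ = 0.593×8.314×499/40.7 = 60.4 kPa.
Isobaric: P stays 60.4 kPa; V/T = const ⇒ T₂ = 180 K, V₂ = 14.7 L.
For an ideal gas ΔU = nCvΔT with Cv = R/(γ−1) = 34.6 J/(mol·K).
ΔU = 0.593×34.6×(180−499) = -6550 J.

-6550 J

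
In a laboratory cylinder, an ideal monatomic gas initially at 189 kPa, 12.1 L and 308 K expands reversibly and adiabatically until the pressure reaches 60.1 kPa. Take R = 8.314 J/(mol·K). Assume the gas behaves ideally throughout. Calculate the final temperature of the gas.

Adiabatic: T₂/T₁ = (P₂/P₁)^((γ−1)/γ) ⇒ T₂ = 308×(0.318)^0.400 = 195 K; V₂ = 24.1 L.

195 K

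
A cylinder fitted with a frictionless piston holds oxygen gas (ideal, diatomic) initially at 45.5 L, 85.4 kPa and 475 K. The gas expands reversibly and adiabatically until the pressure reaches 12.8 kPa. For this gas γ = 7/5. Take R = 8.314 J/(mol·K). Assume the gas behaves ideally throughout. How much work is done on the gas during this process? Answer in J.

n = P₁V₁/(RT₁) = 85.4×45.5/(8.314×475) = 0.984 mol.
Adiabatic: T₂/T₁ = (P₂/P₁)^((γ−1)/γ) ⇒ T₂ = 475×(0.150)^0.286 = 276 K; V₂ = 177 L.
ΔU = nCvΔT = 0.984×20.8×(276−475) = -4070 J.
Q = 0 for an adiabatic process, so W = −ΔU = 4070 J.
Work done on the gas = −W_by = -4070 J.

-4070 J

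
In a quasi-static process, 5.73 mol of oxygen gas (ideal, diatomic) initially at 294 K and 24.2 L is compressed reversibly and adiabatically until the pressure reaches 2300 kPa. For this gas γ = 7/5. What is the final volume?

9.03 L

P₁ = nRT₁/V₁ = 5.73×8.314×294/24.2 = 579 kPa.
Adiabatic: T₂/T₁ = (P₂/P₁)^((γ−1)/γ) ⇒ T₂ = 294×(3.97)^0.286 = 436 K; V₂ = 9.03 L.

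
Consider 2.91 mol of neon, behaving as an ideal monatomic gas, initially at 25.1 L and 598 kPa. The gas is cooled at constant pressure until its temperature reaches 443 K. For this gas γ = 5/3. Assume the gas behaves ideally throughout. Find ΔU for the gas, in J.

-6440 J

T₁ = P₁V₁/(nR) = 598×25.1/(2.91×8.314) = 620 K.
Isobaric: P stays 598 kPa; V/T = const ⇒ T₂ = 443 K, V₂ = 17.9 L.
For an ideal gas ΔU = nCvΔT with Cv = (3/2)R = 12.5 J/(mol·K).
ΔU = 2.91×12.5×(443−620) = -6440 J.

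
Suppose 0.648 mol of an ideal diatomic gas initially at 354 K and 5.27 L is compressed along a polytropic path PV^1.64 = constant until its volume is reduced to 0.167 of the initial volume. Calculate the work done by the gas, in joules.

-6390 J

P₁ = nRT₁/V₁ = 0.648×8.314×354/5.27 = 362 kPa.
Polytropic n=1.64: T₂ = T₁(V₁/V₂)^(n−1) = 354×(5.99)^0.64 = 1110 K; P₂ = P₁(V₁/V₂)^n = 6810 kPa.
W = (P₁V₁−P₂V₂)/(n−1) = (362×5.27−6810×0.880)/0.64 = -6390 J.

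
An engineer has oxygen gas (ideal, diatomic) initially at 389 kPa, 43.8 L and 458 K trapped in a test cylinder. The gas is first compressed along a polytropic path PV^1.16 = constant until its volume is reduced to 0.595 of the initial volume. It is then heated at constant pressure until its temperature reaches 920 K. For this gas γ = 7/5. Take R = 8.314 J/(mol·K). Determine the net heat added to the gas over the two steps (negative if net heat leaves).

49500 J

n = P₁V₁/(RT₁) = 389×43.8/(8.314×458) = 4.47 mol.
Step 1 — Polytropic n=1.16: T₂ = T₁(V₁/V₂)^(n−1) = 458×(1.68)^0.16 = 498 K; P₂ = P₁(V₁/V₂)^n = 710 kPa.
W = (P₁V₁−P₂V₂)/(n−1) = (389×43.8−710×26.1)/0.16 = -9220 J.
ΔU = nCvΔT = 4.47×20.8×(498−458) = 3690 J.
Q = ΔU + W = -5530 J.
State after step 1: P = 710 kPa, V = 26.1 L, T = 498 K.
Step 2 — Isobaric: P stays 710 kPa; V/T = const ⇒ T₂ = 920 K, V₂ = 48.2 L.
W = PΔV = 710×(48.2−26.1) kPa·L = 15700 J.
ΔU = nCvΔT = 4.47×20.8×(920−498) = 39300 J.
Q = ΔU + W = nCpΔT = 55000 J.
Net over both steps: W = 6490 J, Q = 49500 J, ΔU = 43000 J.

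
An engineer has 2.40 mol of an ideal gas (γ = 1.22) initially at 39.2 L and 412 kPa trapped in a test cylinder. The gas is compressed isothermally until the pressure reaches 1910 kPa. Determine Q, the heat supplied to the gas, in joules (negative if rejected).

T₁ = P₁V₁/(nR) = 412×39.2/(2.40×8.314) = 809 K.
Isothermal: T stays 809 K; PV = const ⇒ V₂ = 8.46 L, P₂ = 1910 kPa.
ΔU = 0 (ideal gas, T constant).
W = nRT ln(V₂/V₁) = 2.40×8.314×809×ln(0.216) = -24800 J.
Q = ΔU + W = -24800 J.

-24800 J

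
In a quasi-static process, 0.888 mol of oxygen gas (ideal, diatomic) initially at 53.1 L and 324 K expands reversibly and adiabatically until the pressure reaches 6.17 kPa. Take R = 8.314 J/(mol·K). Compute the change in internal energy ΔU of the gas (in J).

-2590 J

P₁ = nRT₁/V₁ = 0.888×8.314×324/53.1 = 45.0 kPa.
Adiabatic: T₂/T₁ = (P₂/P₁)^((γ−1)/γ) ⇒ T₂ = 324×(0.137)^0.286 = 184 K; V₂ = 220 L.
For an ideal gas ΔU = nCvΔT with Cv = (5/2)R = 20.8 J/(mol·K).
ΔU = 0.888×20.8×(184−324) = -2590 J.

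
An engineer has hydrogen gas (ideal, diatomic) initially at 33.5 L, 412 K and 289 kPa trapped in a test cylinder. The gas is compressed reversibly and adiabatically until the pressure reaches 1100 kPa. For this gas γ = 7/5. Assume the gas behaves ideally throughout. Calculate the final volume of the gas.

12.9 L

Adiabatic: T₂/T₁ = (P₂/P₁)^((γ−1)/γ) ⇒ T₂ = 412×(3.81)^0.286 = 604 K; V₂ = 12.9 L.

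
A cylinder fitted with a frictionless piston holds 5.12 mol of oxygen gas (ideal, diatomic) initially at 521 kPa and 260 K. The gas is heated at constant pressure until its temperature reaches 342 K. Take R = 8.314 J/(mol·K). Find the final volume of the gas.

V₁ = nRT₁/P₁ = 5.12×8.314×260/521 = 21.2 L.
Isobaric: P stays 521 kPa; V/T = const ⇒ T₂ = 342 K, V₂ = 27.9 L.

27.9 L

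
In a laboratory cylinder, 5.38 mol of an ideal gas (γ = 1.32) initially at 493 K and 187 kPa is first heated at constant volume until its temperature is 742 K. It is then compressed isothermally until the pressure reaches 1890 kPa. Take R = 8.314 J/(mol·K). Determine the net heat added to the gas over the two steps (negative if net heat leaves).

-28400 J

V₁ = nRT₁/P₁ = 5.38×8.314×493/187 = 118 L.
Step 1 — Isochoric: V stays 118 L; P/T = const ⇒ T₂ = 742 K, P₂ = 281 kPa.
W = 0 (no volume change).
ΔU = nCvΔT = 5.38×26.0×(742−493) = 34800 J.
Q = ΔU = 34800 J.
State after step 1: P = 281 kPa, V = 118 L, T = 742 K.
Step 2 — Isothermal: T stays 742 K; PV = const ⇒ V₂ = 17.6 L, P₂ = 1890 kPa.
ΔU = 0 (ideal gas, T constant).
W = nRT ln(V₂/V₁) = 5.38×8.314×742×ln(0.149) = -63200 J.
Q = ΔU + W = -63200 J.
Net over both steps: W = -63200 J, Q = -28400 J, ΔU = 34800 J.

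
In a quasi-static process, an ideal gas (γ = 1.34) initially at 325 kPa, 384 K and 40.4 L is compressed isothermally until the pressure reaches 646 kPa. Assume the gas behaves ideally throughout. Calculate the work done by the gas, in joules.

n = P₁V₁/(RT₁) = 325×40.4/(8.314×384) = 4.11 mol.
Isothermal: T stays 384 K; PV = const ⇒ V₂ = 20.3 L, P₂ = 646 kPa.
W = nRT ln(V₂/V₁) = 4.11×8.314×384×ln(0.503) = -9020 J.

-9020 J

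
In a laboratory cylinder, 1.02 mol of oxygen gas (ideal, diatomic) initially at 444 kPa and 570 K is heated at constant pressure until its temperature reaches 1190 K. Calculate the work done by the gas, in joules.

5260 J

V₁ = nRT₁/P₁ = 1.02×8.314×570/444 = 10.9 L.
Isobaric: P stays 444 kPa; V/T = const ⇒ T₂ = 1190 K, V₂ = 22.7 L.
W = PΔV = 444×(22.7−10.9) kPa·L = 5260 J.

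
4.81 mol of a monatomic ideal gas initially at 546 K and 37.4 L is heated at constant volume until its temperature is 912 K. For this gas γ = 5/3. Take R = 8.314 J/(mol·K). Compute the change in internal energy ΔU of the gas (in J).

22000 J

P₁ = nRT₁/V₁ = 4.81×8.314×546/37.4 = 584 kPa.
Isochoric: V stays 37.4 L; P/T = const ⇒ T₂ = 912 K, P₂ = 975 kPa.
For an ideal gas ΔU = nCvΔT with Cv = (3/2)R = 12.5 J/(mol·K).
ΔU = 4.81×12.5×(912−546) = 22000 J.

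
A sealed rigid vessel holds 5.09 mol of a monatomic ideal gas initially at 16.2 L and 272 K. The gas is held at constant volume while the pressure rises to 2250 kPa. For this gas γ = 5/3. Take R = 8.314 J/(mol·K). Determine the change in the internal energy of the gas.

37400 J

P₁ = nRT₁/V₁ = 5.09×8.314×272/16.2 = 711 kPa.
Isochoric: V stays 16.2 L; P/T = const ⇒ T₂ = 861 K, P₂ = 2250 kPa.
For an ideal gas ΔU = nCvΔT with Cv = (3/2)R = 12.5 J/(mol·K).
ΔU = 5.09×12.5×(861−272) = 37400 J.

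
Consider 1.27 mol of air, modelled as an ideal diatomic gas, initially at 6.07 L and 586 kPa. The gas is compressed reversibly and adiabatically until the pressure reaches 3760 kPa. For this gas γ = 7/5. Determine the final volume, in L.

T₁ = P₁V₁/(nR) = 586×6.07/(1.27×8.314) = 337 K.
Adiabatic: T₂/T₁ = (P₂/P₁)^((γ−1)/γ) ⇒ T₂ = 337×(6.42)^0.286 = 573 K; V₂ = 1.61 L.

1.61 L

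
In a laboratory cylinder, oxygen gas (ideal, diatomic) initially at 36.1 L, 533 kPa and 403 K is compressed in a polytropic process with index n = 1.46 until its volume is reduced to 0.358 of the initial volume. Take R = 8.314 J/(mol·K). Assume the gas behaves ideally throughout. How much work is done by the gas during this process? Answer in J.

-25300 J

n = P₁V₁/(RT₁) = 533×36.1/(8.314×403) = 5.74 mol.
Polytropic n=1.46: T₂ = T₁(V₁/V₂)^(n−1) = 403×(2.79)^0.46 = 646 K; P₂ = P₁(V₁/V₂)^n = 2390 kPa.
W = (P₁V₁−P₂V₂)/(n−1) = (533×36.1−2390×12.9)/0.46 = -25300 J.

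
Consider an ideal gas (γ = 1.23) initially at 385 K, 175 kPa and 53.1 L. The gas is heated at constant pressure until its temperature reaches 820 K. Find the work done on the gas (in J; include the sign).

-10500 J

n = P₁V₁/(RT₁) = 175×53.1/(8.314×385) = 2.90 mol.
Isobaric: P stays 175 kPa; V/T = const ⇒ T₂ = 820 K, V₂ = 113 L.
W = PΔV = 175×(113−53.1) kPa·L = 10500 J.
Work done on the gas = −W_by = -10500 J.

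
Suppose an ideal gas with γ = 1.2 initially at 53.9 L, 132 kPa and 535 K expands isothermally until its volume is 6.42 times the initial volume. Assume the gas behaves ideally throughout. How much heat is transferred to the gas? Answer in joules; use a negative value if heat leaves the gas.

13200 J

n = P₁V₁/(RT₁) = 132×53.9/(8.314×535) = 1.60 mol.
Isothermal: T stays 535 K; PV = const ⇒ V₂ = 346 L, P₂ = 20.6 kPa.
ΔU = 0 (ideal gas, T constant).
W = nRT ln(V₂/V₁) = 1.60×8.314×535×ln(6.42) = 13200 J.
Q = ΔU + W = 13200 J.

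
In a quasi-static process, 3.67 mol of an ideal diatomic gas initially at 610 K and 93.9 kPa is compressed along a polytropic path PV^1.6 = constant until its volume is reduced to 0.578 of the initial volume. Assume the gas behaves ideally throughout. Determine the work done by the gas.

-12100 J

V₁ = nRT₁/P₁ = 3.67×8.314×610/93.9 = 198 L.
Polytropic n=1.6: T₂ = T₁(V₁/V₂)^(n−1) = 610×(1.73)^0.60 = 848 K; P₂ = P₁(V₁/V₂)^n = 226 kPa.
W = (P₁V₁−P₂V₂)/(n−1) = (93.9×198−226×115)/0.60 = -12100 J.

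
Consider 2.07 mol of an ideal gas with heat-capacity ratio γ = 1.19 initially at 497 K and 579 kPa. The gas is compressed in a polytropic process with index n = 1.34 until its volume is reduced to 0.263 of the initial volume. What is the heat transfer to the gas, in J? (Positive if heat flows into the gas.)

11400 J

V₁ = nRT₁/P₁ = 2.07×8.314×497/579 = 14.8 L.
Polytropic n=1.34: T₂ = T₁(V₁/V₂)^(n−1) = 497×(3.80)^0.34 = 783 K; P₂ = P₁(V₁/V₂)^n = 3470 kPa.
W = (P₁V₁−P₂V₂)/(n−1) = (579×14.8−3470×3.89)/0.34 = -14500 J.
ΔU = nCvΔT = 2.07×43.8×(783−497) = 25900 J.
Q = ΔU + W = 11400 J.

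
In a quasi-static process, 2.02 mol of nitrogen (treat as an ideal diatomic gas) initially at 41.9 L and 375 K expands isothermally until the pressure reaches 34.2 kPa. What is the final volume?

184 L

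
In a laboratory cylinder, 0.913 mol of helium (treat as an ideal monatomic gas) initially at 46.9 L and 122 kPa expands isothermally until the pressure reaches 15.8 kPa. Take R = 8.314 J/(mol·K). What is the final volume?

362 L

T₁ = P₁V₁/(nR) = 122×46.9/(0.913×8.314) = 754 K.
Isothermal: T stays 754 K; PV = const ⇒ V₂ = 362 L, P₂ = 15.8 kPa.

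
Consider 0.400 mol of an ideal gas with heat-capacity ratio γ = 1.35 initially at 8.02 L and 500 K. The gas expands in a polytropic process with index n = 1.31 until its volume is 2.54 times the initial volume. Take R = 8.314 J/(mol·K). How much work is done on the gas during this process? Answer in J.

P₁ = nRT₁/V₁ = 0.400×8.314×500/8.02 = 207 kPa.
Polytropic n=1.31: T₂ = T₁(V₁/V₂)^(n−1) = 500×(0.394)^0.31 = 375 K; P₂ = P₁(V₁/V₂)^n = 61.1 kPa.
W = (P₁V₁−P₂V₂)/(n−1) = (207×8.02−61.1×20.4)/0.31 = 1350 J.
Work done on the gas = −W_by = -1350 J.

-1350 J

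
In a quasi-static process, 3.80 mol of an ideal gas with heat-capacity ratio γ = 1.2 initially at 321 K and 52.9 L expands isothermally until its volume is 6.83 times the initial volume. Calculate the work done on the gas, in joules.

-19500 J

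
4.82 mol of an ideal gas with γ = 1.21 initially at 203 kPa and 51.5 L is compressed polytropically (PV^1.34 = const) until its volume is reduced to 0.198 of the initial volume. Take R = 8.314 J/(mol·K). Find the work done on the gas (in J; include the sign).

T₁ = P₁V₁/(nR) = 203×51.5/(4.82×8.314) = 261 K.
Polytropic n=1.34: T₂ = T₁(V₁/V₂)^(n−1) = 261×(5.05)^0.34 = 452 K; P₂ = P₁(V₁/V₂)^n = 1780 kPa.
W = (P₁V₁−P₂V₂)/(n−1) = (203×51.5−1780×10.2)/0.34 = -22600 J.
Work done on the gas = −W_by = 22600 J.

22600 J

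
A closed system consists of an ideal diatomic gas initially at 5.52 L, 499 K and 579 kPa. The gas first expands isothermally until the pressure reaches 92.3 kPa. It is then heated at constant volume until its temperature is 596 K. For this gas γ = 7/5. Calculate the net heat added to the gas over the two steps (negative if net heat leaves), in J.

7420 J

n = P₁V₁/(RT₁) = 579×5.52/(8.314×499) = 0.770 mol.
Step 1 — Isothermal: T stays 499 K; PV = const ⇒ V₂ = 34.6 L, P₂ = 92.3 kPa.
ΔU = 0 (ideal gas, T constant).
W = nRT ln(V₂/V₁) = 0.770×8.314×499×ln(6.27) = 5870 J.
Q = ΔU + W = 5870 J.
State after step 1: P = 92.3 kPa, V = 34.6 L, T = 499 K.
Step 2 — Isochoric: V stays 34.6 L; P/T = const ⇒ T₂ = 596 K, P₂ = 110 kPa.
W = 0 (no volume change).
ΔU = nCvΔT = 0.770×20.8×(596−499) = 1550 J.
Q = ΔU = 1550 J.
Net over both steps: W = 5870 J, Q = 7420 J, ΔU = 1550 J.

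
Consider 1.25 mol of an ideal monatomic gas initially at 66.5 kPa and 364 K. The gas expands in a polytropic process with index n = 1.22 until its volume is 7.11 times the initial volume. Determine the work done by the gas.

6030 J

V₁ = nRT₁/P₁ = 1.25×8.314×364/66.5 = 56.9 L.
Polytropic n=1.22: T₂ = T₁(V₁/V₂)^(n−1) = 364×(0.141)^0.22 = 236 K; P₂ = P₁(V₁/V₂)^n = 6.07 kPa.
W = (P₁V₁−P₂V₂)/(n−1) = (66.5×56.9−6.07×404)/0.22 = 6030 J.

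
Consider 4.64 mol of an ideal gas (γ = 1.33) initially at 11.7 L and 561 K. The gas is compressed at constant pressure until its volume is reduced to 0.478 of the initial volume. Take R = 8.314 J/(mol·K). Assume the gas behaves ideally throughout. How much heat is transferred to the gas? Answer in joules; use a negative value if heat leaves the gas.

-45500 J

P₁ = nRT₁/V₁ = 4.64×8.314×561/11.7 = 1850 kPa.
Isobaric: P stays 1850 kPa; V/T = const ⇒ T₂ = 268 K, V₂ = 5.59 L.
W = PΔV = 1850×(5.59−11.7) kPa·L = -11300 J.
ΔU = nCvΔT = 4.64×25.2×(268−561) = -34200 J.
Q = ΔU + W = nCpΔT = -45500 J.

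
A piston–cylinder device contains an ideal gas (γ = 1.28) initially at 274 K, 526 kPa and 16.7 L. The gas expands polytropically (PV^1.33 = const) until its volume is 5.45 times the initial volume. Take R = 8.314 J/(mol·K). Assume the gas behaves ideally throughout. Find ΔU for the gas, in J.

n = P₁V₁/(RT₁) = 526×16.7/(8.314×274) = 3.86 mol.
Polytropic n=1.33: T₂ = T₁(V₁/V₂)^(n−1) = 274×(0.183)^0.33 = 157 K; P₂ = P₁(V₁/V₂)^n = 55.2 kPa.
For an ideal gas ΔU = nCvΔT with Cv = R/(γ−1) = 29.7 J/(mol·K).
ΔU = 3.86×29.7×(157−274) = -13400 J.

-13400 J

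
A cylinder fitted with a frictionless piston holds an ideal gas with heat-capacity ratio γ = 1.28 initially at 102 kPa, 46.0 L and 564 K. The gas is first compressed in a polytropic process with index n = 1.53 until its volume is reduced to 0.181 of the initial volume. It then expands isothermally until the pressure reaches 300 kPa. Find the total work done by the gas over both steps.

4780 J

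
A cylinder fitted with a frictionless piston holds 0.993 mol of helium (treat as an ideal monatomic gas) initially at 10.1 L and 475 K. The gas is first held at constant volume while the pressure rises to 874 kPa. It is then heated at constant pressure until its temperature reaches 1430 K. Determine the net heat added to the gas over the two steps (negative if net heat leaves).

14800 J

P₁ = nRT₁/V₁ = 0.993×8.314×475/10.1 = 388 kPa.
Step 1 — Isochoric: V stays 10.1 L; P/T = const ⇒ T₂ = 1070 K, P₂ = 874 kPa.
W = 0 (no volume change).
ΔU = nCvΔT = 0.993×12.5×(1070−475) = 7360 J.
Q = ΔU = 7360 J.
State after step 1: P = 874 kPa, V = 10.1 L, T = 1070 K.
Step 2 — Isobaric: P stays 874 kPa; V/T = const ⇒ T₂ = 1430 K, V₂ = 13.5 L.
W = PΔV = 874×(13.5−10.1) kPa·L = 2980 J.
ΔU = nCvΔT = 0.993×12.5×(1430−1070) = 4470 J.
Q = ΔU + W = nCpΔT = 7450 J.
Net over both steps: W = 2980 J, Q = 14800 J, ΔU = 11800 J.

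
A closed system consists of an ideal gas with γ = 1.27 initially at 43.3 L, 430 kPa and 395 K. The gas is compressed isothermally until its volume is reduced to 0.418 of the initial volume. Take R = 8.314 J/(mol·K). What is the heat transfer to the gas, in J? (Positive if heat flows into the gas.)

-16200 J

n = P₁V₁/(RT₁) = 430×43.3/(8.314×395) = 5.67 mol.
Isothermal: T stays 395 K; PV = const ⇒ V₂ = 18.1 L, P₂ = 1030 kPa.
ΔU = 0 (ideal gas, T constant).
W = nRT ln(V₂/V₁) = 5.67×8.314×395×ln(0.418) = -16200 J.
Q = ΔU + W = -16200 J.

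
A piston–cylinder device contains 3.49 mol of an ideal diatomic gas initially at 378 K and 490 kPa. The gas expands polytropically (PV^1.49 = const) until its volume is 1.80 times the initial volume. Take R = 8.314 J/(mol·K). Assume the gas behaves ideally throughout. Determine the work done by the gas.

5600 J

V₁ = nRT₁/P₁ = 3.49×8.314×378/490 = 22.4 L.
Polytropic n=1.49: T₂ = T₁(V₁/V₂)^(n−1) = 378×(0.556)^0.49 = 283 K; P₂ = P₁(V₁/V₂)^n = 204 kPa.
W = (P₁V₁−P₂V₂)/(n−1) = (490×22.4−204×40.3)/0.49 = 5600 J.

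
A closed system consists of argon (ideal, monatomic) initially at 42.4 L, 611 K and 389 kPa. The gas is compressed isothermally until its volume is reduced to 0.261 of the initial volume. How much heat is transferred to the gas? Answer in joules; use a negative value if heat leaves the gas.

-22200 J

n = P₁V₁/(RT₁) = 389×42.4/(8.314×611) = 3.25 mol.
Isothermal: T stays 611 K; PV = const ⇒ V₂ = 11.1 L, P₂ = 1490 kPa.
ΔU = 0 (ideal gas, T constant).
W = nRT ln(V₂/V₁) = 3.25×8.314×611×ln(0.261) = -22200 J.
Q = ΔU + W = -22200 J.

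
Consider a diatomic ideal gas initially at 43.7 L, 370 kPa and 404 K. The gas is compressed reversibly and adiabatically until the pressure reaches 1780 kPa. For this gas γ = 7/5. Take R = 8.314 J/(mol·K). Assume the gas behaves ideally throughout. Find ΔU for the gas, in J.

n = P₁V₁/(RT₁) = 370×43.7/(8.314×404) = 4.81 mol.
Adiabatic: T₂/T₁ = (P₂/P₁)^((γ−1)/γ) ⇒ T₂ = 404×(4.81)^0.286 = 633 K; V₂ = 14.2 L.
For an ideal gas ΔU = nCvΔT with Cv = (5/2)R = 20.8 J/(mol·K).
ΔU = 4.81×20.8×(633−404) = 22900 J.

22900 J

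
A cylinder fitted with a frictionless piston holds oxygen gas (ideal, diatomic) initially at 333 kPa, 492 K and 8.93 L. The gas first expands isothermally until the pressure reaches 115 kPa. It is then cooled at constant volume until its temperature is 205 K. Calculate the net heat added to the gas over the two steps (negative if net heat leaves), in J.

n = P₁V₁/(RT₁) = 333×8.93/(8.314×492) = 0.727 mol.
Step 1 — Isothermal: T stays 492 K; PV = const ⇒ V₂ = 25.9 L, P₂ = 115 kPa.
ΔU = 0 (ideal gas, T constant).
W = nRT ln(V₂/V₁) = 0.727×8.314×492×ln(2.90) = 3160 J.
Q = ΔU + W = 3160 J.
State after step 1: P = 115 kPa, V = 25.9 L, T = 492 K.
Step 2 — Isochoric: V stays 25.9 L; P/T = const ⇒ T₂ = 205 K, P₂ = 47.9 kPa.
W = 0 (no volume change).
ΔU = nCvΔT = 0.727×20.8×(205−492) = -4340 J.
Q = ΔU = -4340 J.
Net over both steps: W = 3160 J, Q = -1170 J, ΔU = -4340 J.

-1170 J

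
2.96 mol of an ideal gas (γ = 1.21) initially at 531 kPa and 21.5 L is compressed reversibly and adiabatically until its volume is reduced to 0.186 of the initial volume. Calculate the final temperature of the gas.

660 K

T₁ = P₁V₁/(nR) = 531×21.5/(2.96×8.314) = 464 K.
Adiabatic: TV^(γ−1) = const ⇒ T₂ = 464×(5.38)^0.210 = 660 K; PV^γ = const ⇒ P₂ = 4060 kPa.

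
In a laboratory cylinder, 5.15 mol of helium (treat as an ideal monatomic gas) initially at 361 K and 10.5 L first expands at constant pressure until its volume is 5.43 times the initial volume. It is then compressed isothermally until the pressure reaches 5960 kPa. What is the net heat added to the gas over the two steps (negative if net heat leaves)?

P₁ = nRT₁/V₁ = 5.15×8.314×361/10.5 = 1470 kPa.
Step 1 — Isobaric: P stays 1470 kPa; V/T = const ⇒ T₂ = 1960 K, V₂ = 57.0 L.
W = PΔV = 1470×(57.0−10.5) kPa·L = 68500 J.
ΔU = nCvΔT = 5.15×12.5×(1960−361) = 103000 J.
Q = ΔU + W = nCpΔT = 171000 J.
State after step 1: P = 1470 kPa, V = 57.0 L, T = 1960 K.
Step 2 — Isothermal: T stays 1960 K; PV = const ⇒ V₂ = 14.1 L, P₂ = 5960 kPa.
ΔU = 0 (ideal gas, T constant).
W = nRT ln(V₂/V₁) = 5.15×8.314×1960×ln(0.247) = -117000 J.
Q = ΔU + W = -117000 J.
Net over both steps: W = -48900 J, Q = 53800 J, ΔU = 103000 J.

53800 J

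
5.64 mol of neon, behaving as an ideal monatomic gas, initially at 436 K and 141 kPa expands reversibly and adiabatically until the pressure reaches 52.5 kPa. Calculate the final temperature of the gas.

294 K

V₁ = nRT₁/P₁ = 5.64×8.314×436/141 = 145 L.
Adiabatic: T₂/T₁ = (P₂/P₁)^((γ−1)/γ) ⇒ T₂ = 436×(0.372)^0.400 = 294 K; V₂ = 262 L.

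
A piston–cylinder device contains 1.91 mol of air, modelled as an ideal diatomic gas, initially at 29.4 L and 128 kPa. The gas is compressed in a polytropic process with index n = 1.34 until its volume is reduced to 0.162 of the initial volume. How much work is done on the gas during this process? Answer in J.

9480 J

T₁ = P₁V₁/(nR) = 128×29.4/(1.91×8.314) = 237 K.
Polytropic n=1.34: T₂ = T₁(V₁/V₂)^(n−1) = 237×(6.17)^0.34 = 440 K; P₂ = P₁(V₁/V₂)^n = 1470 kPa.
W = (P₁V₁−P₂V₂)/(n−1) = (128×29.4−1470×4.76)/0.34 = -9480 J.
Work done on the gas = −W_by = 9480 J.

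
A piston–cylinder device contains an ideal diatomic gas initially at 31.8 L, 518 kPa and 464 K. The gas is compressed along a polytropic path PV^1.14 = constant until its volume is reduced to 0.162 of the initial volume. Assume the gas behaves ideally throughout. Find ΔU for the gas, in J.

12000 J

n = P₁V₁/(RT₁) = 518×31.8/(8.314×464) = 4.27 mol.
Polytropic n=1.14: T₂ = T₁(V₁/V₂)^(n−1) = 464×(6.17)^0.14 = 599 K; P₂ = P₁(V₁/V₂)^n = 4130 kPa.
For an ideal gas ΔU = nCvΔT with Cv = (5/2)R = 20.8 J/(mol·K).
ΔU = 4.27×20.8×(599−464) = 12000 J.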